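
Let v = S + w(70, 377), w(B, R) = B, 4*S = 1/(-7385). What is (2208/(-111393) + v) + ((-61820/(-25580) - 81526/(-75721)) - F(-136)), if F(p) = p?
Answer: 22251699816698289271/106226781168888660 ≈ 209.47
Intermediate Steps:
S = -1/29540 (S = (1/4)/(-7385) = (1/4)*(-1/7385) = -1/29540 ≈ -3.3852e-5)
v = 2067799/29540 (v = -1/29540 + 70 = 2067799/29540 ≈ 70.000)
(2208/(-111393) + v) + ((-61820/(-25580) - 81526/(-75721)) - F(-136)) = (2208/(-111393) + 2067799/29540) + ((-61820/(-25580) - 81526/(-75721)) - 1*(-136)) = (2208*(-1/111393) + 2067799/29540) + ((-61820*(-1/25580) - 81526*(-1/75721)) + 136) = (-736/37131 + 2067799/29540) + ((3091/1279 + 81526/75721) + 136) = 76757703229/1096849740 + (338325365/96847159 + 136) = 76757703229/1096849740 + 13509538989/96847159 = 22251699816698289271/106226781168888660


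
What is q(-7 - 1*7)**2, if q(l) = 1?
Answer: 1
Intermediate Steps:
q(-7 - 1*7)**2 = 1**2 = 1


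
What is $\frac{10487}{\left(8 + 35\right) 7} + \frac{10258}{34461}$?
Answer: $\frac{52068595}{1481823} \approx 35.138$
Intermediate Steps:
$\frac{10487}{\left(8 + 35\right) 7} + \frac{10258}{34461} = \frac{10487}{43 \cdot 7} + 10258 \cdot \frac{1}{34461} = \frac{10487}{301} + \frac{10258}{34461} = \frac{52068595}{1481823}$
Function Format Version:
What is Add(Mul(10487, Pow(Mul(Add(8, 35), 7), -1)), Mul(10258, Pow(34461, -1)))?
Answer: Rational(52068595, 1481823) ≈ 35.138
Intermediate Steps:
Add(Mul(10487, Pow(Mul(Add(8, 35), 7), -1)), Mul(10258, Pow(34461, -1))) = Add(Mul(10487, Pow(Mul(43, 7), -1)), Mul(10258, Rational(1, 34461))) = Add(Mul(10487, Pow(301, -1)), Rational(10258, 34461)) = Add(Mul(10487, Rational(1, 301)), Rational(10258, 34461)) = Add(Rational(10487, 301), Rational(10258, 34461)) = Rational(52068595, 1481823)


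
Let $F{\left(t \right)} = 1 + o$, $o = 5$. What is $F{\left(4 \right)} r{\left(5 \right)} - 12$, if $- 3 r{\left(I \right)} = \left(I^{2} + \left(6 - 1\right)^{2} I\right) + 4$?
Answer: $-320$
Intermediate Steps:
$r{\left(I \right)} = - \frac{4}{3} - \frac{25 I}{3} - \frac{I^{2}}{3}$ ($r{\left(I \right)} = - \frac{\left(I^{2} + \left(6 - 1\right)^{2} I\right) + 4}{3} = - \frac{\left(I^{2} + 5^{2} I\right) + 4}{3} = - \frac{\left(I^{2} + 25 I\right) + 4}{3} = - \frac{4 + I^{2} + 25 I}{3} = - \frac{4}{3} - \frac{25 I}{3} - \frac{I^{2}}{3}$)
$F{\left(t \right)} = 6$ ($F{\left(t \right)} = 1 + 5 = 6$)
$F{\left(4 \right)} r{\left(5 \right)} - 12 = 6 \left(- \frac{4}{3} - \frac{125}{3} - \frac{5^{2}}{3}\right) - 12 = 6 \left(- \frac{4}{3} - \frac{125}{3} - \frac{25}{3}\right) - 12 = 6 \left(- \frac{154}{3}\right) - 12 = -308 - 12 = -320$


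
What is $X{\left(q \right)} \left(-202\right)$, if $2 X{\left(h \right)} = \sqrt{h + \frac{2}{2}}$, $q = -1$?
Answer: $0$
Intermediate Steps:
$X{\left(h \right)} = \frac{\sqrt{1 + h}}{2}$ ($X{\left(h \right)} = \frac{\sqrt{h + \frac{2}{2}}}{2} = \frac{\sqrt{h + 2 \cdot \frac{1}{2}}}{2} = \frac{\sqrt{h + 1}}{2} = \frac{\sqrt{1 + h}}{2}$)
$X{\left(q \right)} \left(-202\right) = \frac{\sqrt{1 - 1}}{2} \left(-202\right) = \frac{\sqrt{0}}{2} \left(-202\right) = \frac{1}{2} \cdot 0 \left(-202\right) = 0 \left(-202\right) = 0$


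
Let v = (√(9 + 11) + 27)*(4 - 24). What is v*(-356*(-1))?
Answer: -192240 - 14240*√5 ≈ -2.2408e+5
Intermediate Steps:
v = -540 - 40*√5 (v = (√20 + 27)*(-20) = (2*√5 + 27)*(-20) = (27 + 2*√5)*(-20) = -540 - 40*√5 ≈ -629.44)
v*(-356*(-1)) = (-540 - 40*√5)*(-356*(-1)) = (-540 - 40*√5)*356 = -192240 - 14240*√5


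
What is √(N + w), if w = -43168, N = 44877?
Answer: √1709 ≈ 41.340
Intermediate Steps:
√(N + w) = √(44877 - 43168) = √1709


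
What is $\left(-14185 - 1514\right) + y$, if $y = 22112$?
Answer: $6413$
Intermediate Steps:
$\left(-14185 - 1514\right) + y = \left(-14185 - 1514\right) + 22112 = -15699 + 22112 = 6413$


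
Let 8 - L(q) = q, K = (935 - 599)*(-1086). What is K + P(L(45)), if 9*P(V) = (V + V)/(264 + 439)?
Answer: -62397218/171 ≈ -3.6490e+5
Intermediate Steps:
K = -364896 (K = 336*(-1086) = -364896)
L(q) = 8 - q
P(V) = 2*V/6327 (P(V) = ((V + V)/(264 + 439))/9 = ((2*V)/703)/9 = ((2*V)*(1/703))/9 = (2*V/703)/9 = 2*V/6327)
K + P(L(45)) = -364896 + 2*(8 - 1*45)/6327 = -364896 + 2*(8 - 45)/6327 = -364896 + (2/6327)*(-37) = -364896 - 2/171 = -62397218/171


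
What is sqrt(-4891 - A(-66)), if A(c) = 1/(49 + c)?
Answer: I*sqrt(1413482)/17 ≈ 69.935*I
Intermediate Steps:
sqrt(-4891 - A(-66)) = sqrt(-4891 - 1/(49 - 66)) = sqrt(-4891 - 1/(-17)) = sqrt(-4891 - 1*(-1/17)) = sqrt(-4891 + 1/17) = sqrt(-83146/17) = I*sqrt(1413482)/17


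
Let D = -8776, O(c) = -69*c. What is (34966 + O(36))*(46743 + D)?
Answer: 1233244094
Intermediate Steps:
(34966 + O(36))*(46743 + D) = (34966 - 69*36)*(46743 - 8776) = (34966 - 2484)*37967 = 32482*37967 = 1233244094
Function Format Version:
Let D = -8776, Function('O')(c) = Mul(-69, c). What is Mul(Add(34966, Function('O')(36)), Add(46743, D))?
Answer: 1233244094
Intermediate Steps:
Mul(Add(34966, Function('O')(36)), Add(46743, D)) = Mul(Add(34966, Mul(-69, 36)), Add(46743, -8776)) = Mul(Add(34966, -2484), 37967) = Mul(32482, 37967) = 1233244094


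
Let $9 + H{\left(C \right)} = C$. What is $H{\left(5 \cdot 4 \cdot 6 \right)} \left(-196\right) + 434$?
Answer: $-21322$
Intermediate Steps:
$H{\left(C \right)} = -9 + C$
$H{\left(5 \cdot 4 \cdot 6 \right)} \left(-196\right) + 434 = \left(-9 + 5 \cdot 4 \cdot 6\right) \left(-196\right) + 434 = \left(-9 + 20 \cdot 6\right) \left(-196\right) + 434 = \left(-9 + 120\right) \left(-196\right) + 434 = 111 \left(-196\right) + 434 = -21756 + 434 = -21322$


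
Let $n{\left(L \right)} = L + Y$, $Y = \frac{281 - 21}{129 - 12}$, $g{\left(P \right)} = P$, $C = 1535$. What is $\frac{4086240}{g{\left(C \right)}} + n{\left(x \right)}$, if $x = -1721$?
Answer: $\frac{2606249}{2763} \approx 943.27$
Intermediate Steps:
$Y = \frac{20}{9}$ ($Y = \frac{260}{129 - 12} = \frac{260}{117} = 260 \cdot \frac{1}{117} = \frac{20}{9} \approx 2.2222$)
$n{\left(L \right)} = \frac{20}{9} + L$ ($n{\left(L \right)} = L + \frac{20}{9} = \frac{20}{9} + L$)
$\frac{4086240}{g{\left(C \right)}} + n{\left(x \right)} = \frac{4086240}{1535} + \left(\frac{20}{9} - 1721\right) = 4086240 \cdot \frac{1}{1535} - \frac{15469}{9} = \frac{817248}{307} - \frac{15469}{9} = \frac{2606249}{2763}$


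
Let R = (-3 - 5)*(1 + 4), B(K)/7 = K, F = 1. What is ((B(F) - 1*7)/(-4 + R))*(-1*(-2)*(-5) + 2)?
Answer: 0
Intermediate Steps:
B(K) = 7*K
R = -40 (R = -8*5 = -40)
((B(F) - 1*7)/(-4 + R))*(-1*(-2)*(-5) + 2) = ((7*1 - 1*7)/(-4 - 40))*(-1*(-2)*(-5) + 2) = ((7 - 7)/(-44))*(2*(-5) + 2) = (0*(-1/44))*(-10 + 2) = 0*(-8) = 0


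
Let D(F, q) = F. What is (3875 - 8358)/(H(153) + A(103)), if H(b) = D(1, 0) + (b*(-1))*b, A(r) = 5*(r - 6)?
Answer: 4483/22923 ≈ 0.19557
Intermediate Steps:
A(r) = -30 + 5*r (A(r) = 5*(-6 + r) = -30 + 5*r)
H(b) = 1 - b² (H(b) = 1 + (b*(-1))*b = 1 + (-b)*b = 1 - b²)
(3875 - 8358)/(H(153) + A(103)) = (3875 - 8358)/((1 - 1*153²) + (-30 + 5*103)) = -4483/((1 - 1*23409) + (-30 + 515)) = -4483/((1 - 23409) + 485) = -4483/(-23408 + 485) = -4483/(-22923) = -4483*(-1/22923) = 4483/22923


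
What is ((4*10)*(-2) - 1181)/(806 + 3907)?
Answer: -1261/4713 ≈ -0.26756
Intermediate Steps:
((4*10)*(-2) - 1181)/(806 + 3907) = (40*(-2) - 1181)/4713 = (-80 - 1181)*(1/4713) = -1261*1/4713 = -1261/4713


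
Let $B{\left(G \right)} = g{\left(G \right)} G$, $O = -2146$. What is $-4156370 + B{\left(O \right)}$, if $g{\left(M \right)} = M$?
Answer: $448946$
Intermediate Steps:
$B{\left(G \right)} = G^{2}$ ($B{\left(G \right)} = G G = G^{2}$)
$-4156370 + B{\left(O \right)} = -4156370 + \left(-2146\right)^{2} = -4156370 + 4605316 = 448946$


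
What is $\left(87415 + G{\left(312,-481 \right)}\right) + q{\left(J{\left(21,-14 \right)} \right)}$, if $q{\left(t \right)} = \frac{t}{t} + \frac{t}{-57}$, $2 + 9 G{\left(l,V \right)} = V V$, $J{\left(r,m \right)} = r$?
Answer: $\frac{19343894}{171} \approx 1.1312 \cdot 10^{5}$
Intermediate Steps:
$G{\left(l,V \right)} = - \frac{2}{9} + \frac{V^{2}}{9}$ ($G{\left(l,V \right)} = - \frac{2}{9} + \frac{V V}{9} = - \frac{2}{9} + \frac{V^{2}}{9}$)
$q{\left(t \right)} = 1 - \frac{t}{57}$ ($q{\left(t \right)} = 1 + t \left(- \frac{1}{57}\right) = 1 - \frac{t}{57}$)
$\left(87415 + G{\left(312,-481 \right)}\right) + q{\left(J{\left(21,-14 \right)} \right)} = \left(87415 - \left(\frac{2}{9} - \frac{\left(-481\right)^{2}}{9}\right)\right) + \left(1 - \frac{7}{19}\right) = \left(87415 + \left(- \frac{2}{9} + \frac{1}{9} \cdot 231361\right)\right) + \left(1 - \frac{7}{19}\right) = \left(87415 + \left(- \frac{2}{9} + \frac{231361}{9}\right)\right) + \frac{12}{19} = \left(87415 + \frac{231359}{9}\right) + \frac{12}{19} = \frac{1018094}{9} + \frac{12}{19} = \frac{19343894}{171}$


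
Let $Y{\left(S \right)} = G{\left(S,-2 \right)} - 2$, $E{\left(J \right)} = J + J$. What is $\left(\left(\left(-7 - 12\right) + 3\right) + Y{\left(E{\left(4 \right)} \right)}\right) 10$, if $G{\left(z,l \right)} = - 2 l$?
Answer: $-140$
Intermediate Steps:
$E{\left(J \right)} = 2 J$
$Y{\left(S \right)} = 2$ ($Y{\left(S \right)} = \left(-2\right) \left(-2\right) - 2 = 4 - 2 = 2$)
$\left(\left(\left(-7 - 12\right) + 3\right) + Y{\left(E{\left(4 \right)} \right)}\right) 10 = \left(\left(\left(-7 - 12\right) + 3\right) + 2\right) 10 = \left(\left(-19 + 3\right) + 2\right) 10 = \left(-16 + 2\right) 10 = \left(-14\right) 10 = -140$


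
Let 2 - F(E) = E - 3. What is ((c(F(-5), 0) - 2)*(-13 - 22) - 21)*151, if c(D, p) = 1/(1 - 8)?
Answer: 8154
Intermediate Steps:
F(E) = 5 - E (F(E) = 2 - (E - 3) = 2 - (-3 + E) = 2 + (3 - E) = 5 - E)
c(D, p) = -1/7 (c(D, p) = 1/(-7) = -1/7)
((c(F(-5), 0) - 2)*(-13 - 22) - 21)*151 = ((-1/7 - 2)*(-13 - 22) - 21)*151 = (-15/7*(-35) - 21)*151 = (75 - 21)*151 = 54*151 = 8154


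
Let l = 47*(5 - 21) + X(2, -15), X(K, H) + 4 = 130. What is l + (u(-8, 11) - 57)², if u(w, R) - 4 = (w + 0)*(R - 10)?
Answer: 3095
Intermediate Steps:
u(w, R) = 4 + w*(-10 + R) (u(w, R) = 4 + (w + 0)*(R - 10) = 4 + w*(-10 + R))
X(K, H) = 126 (X(K, H) = -4 + 130 = 126)
l = -626 (l = 47*(5 - 21) + 126 = 47*(-16) + 126 = -752 + 126 = -626)
l + (u(-8, 11) - 57)² = -626 + ((4 - 10*(-8) + 11*(-8)) - 57)² = -626 + ((4 + 80 - 88) - 57)² = -626 + (-4 - 57)² = -626 + (-61)² = -626 + 3721 = 3095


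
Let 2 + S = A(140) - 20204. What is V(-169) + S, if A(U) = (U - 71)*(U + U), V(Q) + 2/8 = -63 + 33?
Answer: -3665/4 ≈ -916.25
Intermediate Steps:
V(Q) = -121/4 (V(Q) = -1/4 + (-63 + 33) = -1/4 - 30 = -121/4)
A(U) = 2*U*(-71 + U) (A(U) = (-71 + U)*(2*U) = 2*U*(-71 + U))
S = -886 (S = -2 + (2*140*(-71 + 140) - 20204) = -2 + (2*140*69 - 20204) = -2 + (19320 - 20204) = -2 - 884 = -886)
V(-169) + S = -121/4 - 886 = -3665/4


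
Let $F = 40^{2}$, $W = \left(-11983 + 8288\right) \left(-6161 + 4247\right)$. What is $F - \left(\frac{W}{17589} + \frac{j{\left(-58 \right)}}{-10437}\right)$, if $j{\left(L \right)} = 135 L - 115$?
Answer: $\frac{951383635}{794703} \approx 1197.2$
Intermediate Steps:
$j{\left(L \right)} = -115 + 135 L$
$W = 7072230$ ($W = \left(-3695\right) \left(-1914\right) = 7072230$)
$F = 1600$
$F - \left(\frac{W}{17589} + \frac{j{\left(-58 \right)}}{-10437}\right) = 1600 - \left(\frac{7072230}{17589} + \frac{-115 + 135 \left(-58\right)}{-10437}\right) = 1600 - \left(7072230 \cdot \frac{1}{17589} + \left(-115 - 7830\right) \left(- \frac{1}{10437}\right)\right) = 1600 - \left(\frac{214310}{533} - - \frac{1135}{1491}\right) = 1600 - \left(\frac{214310}{533} + \frac{1135}{1491}\right) = 1600 - \frac{320141165}{794703} = \frac{951383635}{794703}$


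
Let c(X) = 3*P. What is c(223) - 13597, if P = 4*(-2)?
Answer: -13621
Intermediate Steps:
P = -8
c(X) = -24 (c(X) = 3*(-8) = -24)
c(223) - 13597 = -24 - 13597 = -13621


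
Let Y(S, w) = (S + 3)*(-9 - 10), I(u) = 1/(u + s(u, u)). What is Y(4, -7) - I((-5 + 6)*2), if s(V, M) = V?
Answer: -533/4 ≈ -133.25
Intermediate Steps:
I(u) = 1/(2*u) (I(u) = 1/(u + u) = 1/(2*u))
Y(S, w) = -57 - 19*S (Y(S, w) = (3 + S)*(-19) = -57 - 19*S)
Y(4, -7) - I((-5 + 6)*2) = (-57 - 19*4) - 1/(2*((-5 + 6)*2)) = (-57 - 76) - 1/(2*(1*2)) = -133 - 1/(2*2) = -133 - 1*¼ = -133 - ¼ = -533/4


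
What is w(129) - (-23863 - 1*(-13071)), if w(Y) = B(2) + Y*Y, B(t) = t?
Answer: 27435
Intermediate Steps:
w(Y) = 2 + Y² (w(Y) = 2 + Y*Y = 2 + Y²)
w(129) - (-23863 - 1*(-13071)) = (2 + 129²) - (-23863 - 1*(-13071)) = (2 + 16641) - (-23863 + 13071) = 16643 - 1*(-10792) = 16643 + 10792 = 27435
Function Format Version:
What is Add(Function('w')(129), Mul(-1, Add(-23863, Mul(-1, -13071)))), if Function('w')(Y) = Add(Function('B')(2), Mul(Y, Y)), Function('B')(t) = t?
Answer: 27435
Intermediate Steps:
Function('w')(Y) = Add(2, Pow(Y, 2)) (Function('w')(Y) = Add(2, Mul(Y, Y)) = Add(2, Pow(Y, 2)))
Add(Function('w')(129), Mul(-1, Add(-23863, Mul(-1, -13071)))) = Add(Add(2, Pow(129, 2)), Mul(-1, Add(-23863, Mul(-1, -13071)))) = Add(Add(2, 16641), Mul(-1, Add(-23863, 13071))) = Add(16643, Mul(-1, -10792)) = Add(16643, 10792) = 27435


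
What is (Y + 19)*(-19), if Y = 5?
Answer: -456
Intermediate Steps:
(Y + 19)*(-19) = (5 + 19)*(-19) = 24*(-19) = -456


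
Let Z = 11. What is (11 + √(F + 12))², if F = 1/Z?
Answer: (121 + √1463)²/121 ≈ 209.59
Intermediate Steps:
F = 1/11 ≈ 0.090909
(11 + √(F + 12))² = (11 + √(1/11 + 12))² = (11 + √(133/11))² = (11 + √1463/11)²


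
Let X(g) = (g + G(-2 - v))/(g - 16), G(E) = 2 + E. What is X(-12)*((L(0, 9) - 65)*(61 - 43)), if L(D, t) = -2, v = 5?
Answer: -10251/14 ≈ -732.21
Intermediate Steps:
X(g) = (-5 + g)/(-16 + g) (X(g) = (g + (2 + (-2 - 1*5)))/(g - 16) = (g + (2 + (-2 - 5)))/(-16 + g) = (g + (2 - 7))/(-16 + g) = (g - 5)/(-16 + g) = (-5 + g)/(-16 + g))
X(-12)*((L(0, 9) - 65)*(61 - 43)) = ((-5 - 12)/(-16 - 12))*((-2 - 65)*(61 - 43)) = (-17/(-28))*(-67*18) = -1/28*(-17)*(-1206) = (17/28)*(-1206) = -10251/14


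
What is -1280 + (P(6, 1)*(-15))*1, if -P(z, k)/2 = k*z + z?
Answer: -920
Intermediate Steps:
P(z, k) = -2*z - 2*k*z (P(z, k) = -2*(k*z + z) = -2*(z + k*z) = -2*z - 2*k*z)
-1280 + (P(6, 1)*(-15))*1 = -1280 + (-2*6*(1 + 1)*(-15))*1 = -1280 + (-2*6*2*(-15))*1 = -1280 - 24*(-15)*1 = -1280 + 360*1 = -1280 + 360 = -920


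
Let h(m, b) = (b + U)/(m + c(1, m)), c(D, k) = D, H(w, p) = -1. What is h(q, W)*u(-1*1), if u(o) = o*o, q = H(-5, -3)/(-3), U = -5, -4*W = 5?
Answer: -75/16 ≈ -4.6875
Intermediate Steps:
W = -5/4 (W = -¼*5 = -5/4 ≈ -1.2500)
q = ⅓ (q = -1/(-3) = -1*(-⅓) = ⅓ ≈ 0.33333)
h(m, b) = (-5 + b)/(1 + m) (h(m, b) = (b - 5)/(m + 1) = (-5 + b)/(1 + m))
u(o) = o²
h(q, W)*u(-1*1) = ((-5 - 5/4)/(1 + ⅓))*(-1*1)² = (-25/4/(4/3))*(-1)² = ((¾)*(-25/4))*1 = -75/16*1 = -75/16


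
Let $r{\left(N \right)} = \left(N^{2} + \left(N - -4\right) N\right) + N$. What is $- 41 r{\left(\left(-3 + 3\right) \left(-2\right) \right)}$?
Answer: $0$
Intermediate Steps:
$r{\left(N \right)} = N + N^{2} + N \left(4 + N\right)$ ($r{\left(N \right)} = \left(N^{2} + \left(N + 4\right) N\right) + N = \left(N^{2} + \left(4 + N\right) N\right) + N = \left(N^{2} + N \left(4 + N\right)\right) + N = N + N^{2} + N \left(4 + N\right)$)
$- 41 r{\left(\left(-3 + 3\right) \left(-2\right) \right)} = - 41 \left(-3 + 3\right) \left(-2\right) \left(5 + 2 \left(-3 + 3\right) \left(-2\right)\right) = - 41 \cdot 0 \left(-2\right) \left(5 + 2 \cdot 0 \left(-2\right)\right) = - 41 \cdot 0 \left(5 + 2 \cdot 0\right) = - 41 \cdot 0 \left(5 + 0\right) = - 41 \cdot 0 \cdot 5 = \left(-41\right) 0 = 0$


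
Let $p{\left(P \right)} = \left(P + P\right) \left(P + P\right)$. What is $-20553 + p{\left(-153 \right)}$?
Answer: $73083$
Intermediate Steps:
$p{\left(P \right)} = 4 P^{2}$ ($p{\left(P \right)} = 2 P 2 P = 4 P^{2}$)
$-20553 + p{\left(-153 \right)} = -20553 + 4 \left(-153\right)^{2} = -20553 + 4 \cdot 23409 = -20553 + 93636 = 73083$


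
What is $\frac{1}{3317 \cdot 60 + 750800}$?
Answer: $\frac{1}{949820} \approx 1.0528 \cdot 10^{-6}$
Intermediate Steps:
$\frac{1}{3317 \cdot 60 + 750800} = \frac{1}{199020 + 750800} = \frac{1}{949820}$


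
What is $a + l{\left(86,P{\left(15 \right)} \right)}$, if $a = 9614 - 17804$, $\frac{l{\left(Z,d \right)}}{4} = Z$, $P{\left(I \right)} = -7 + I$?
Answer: $-7846$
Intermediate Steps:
$l{\left(Z,d \right)} = 4 Z$
$a = -8190$ ($a = 9614 - 17804 = -8190$)
$a + l{\left(86,P{\left(15 \right)} \right)} = -8190 + 4 \cdot 86 = -8190 + 344 = -7846$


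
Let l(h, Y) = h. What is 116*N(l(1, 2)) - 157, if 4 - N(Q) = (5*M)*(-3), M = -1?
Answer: -1433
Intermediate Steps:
N(Q) = -11 (N(Q) = 4 - 5*(-1)*(-3) = 4 - (-5)*(-3) = 4 - 1*15 = 4 - 15 = -11)
116*N(l(1, 2)) - 157 = 116*(-11) - 157 = -1276 - 157 = -1433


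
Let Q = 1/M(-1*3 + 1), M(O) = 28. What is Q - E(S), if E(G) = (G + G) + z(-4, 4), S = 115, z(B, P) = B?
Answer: -6327/28 ≈ -225.96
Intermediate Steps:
E(G) = -4 + 2*G (E(G) = (G + G) - 4 = 2*G - 4 = -4 + 2*G)
Q = 1/28 ≈ 0.035714
Q - E(S) = 1/28 - (-4 + 2*115) = 1/28 - (-4 + 230) = 1/28 - 1*226 = 1/28 - 226 = -6327/28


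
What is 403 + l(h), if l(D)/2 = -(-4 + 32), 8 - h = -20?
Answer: 347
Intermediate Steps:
h = 28 (h = 8 - 1*(-20) = 8 + 20 = 28)
l(D) = -56 (l(D) = 2*(-(-4 + 32)) = 2*(-1*28) = 2*(-28) = -56)
403 + l(h) = 403 - 56 = 347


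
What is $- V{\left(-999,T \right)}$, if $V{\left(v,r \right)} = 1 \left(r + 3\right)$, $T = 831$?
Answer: $-834$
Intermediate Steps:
$V{\left(v,r \right)} = 3 + r$ ($V{\left(v,r \right)} = 1 \left(3 + r\right) = 3 + r$)
$- V{\left(-999,T \right)} = - (3 + 831) = \left(-1\right) 834 = -834$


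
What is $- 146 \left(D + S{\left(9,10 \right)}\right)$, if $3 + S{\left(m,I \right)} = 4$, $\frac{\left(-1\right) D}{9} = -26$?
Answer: $-34310$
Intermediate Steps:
$D = 234$ ($D = \left(-9\right) \left(-26\right) = 234$)
$S{\left(m,I \right)} = 1$ ($S{\left(m,I \right)} = -3 + 4 = 1$)
$- 146 \left(D + S{\left(9,10 \right)}\right) = - 146 \left(234 + 1\right) = \left(-146\right) 235 = -34310$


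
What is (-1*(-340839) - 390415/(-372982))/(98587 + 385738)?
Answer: 127127202313/180644507150 ≈ 0.70374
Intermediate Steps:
(-1*(-340839) - 390415/(-372982))/(98587 + 385738) = (340839 - 390415*(-1/372982))/484325 = (340839 + 390415/372982)*(1/484325) = (127127202313/372982)*(1/484325) = 127127202313/180644507150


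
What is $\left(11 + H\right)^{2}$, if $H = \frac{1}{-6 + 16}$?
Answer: $\frac{12321}{100} \approx 123.21$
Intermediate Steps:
$H = \frac{1}{10} \approx 0.1$
$\left(11 + H\right)^{2} = \left(11 + \frac{1}{10}\right)^{2} = \left(\frac{111}{10}\right)^{2} = \frac{12321}{100}$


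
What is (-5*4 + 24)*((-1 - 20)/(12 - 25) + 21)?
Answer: 1176/13 ≈ 90.462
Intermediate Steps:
(-5*4 + 24)*((-1 - 20)/(12 - 25) + 21) = (-20 + 24)*(-21/(-13) + 21) = 4*(-21*(-1/13) + 21) = 4*(21/13 + 21) = 4*(294/13) = 1176/13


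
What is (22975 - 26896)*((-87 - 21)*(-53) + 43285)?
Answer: -192164289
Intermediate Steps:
(22975 - 26896)*((-87 - 21)*(-53) + 43285) = -3921*(-108*(-53) + 43285) = -3921*(5724 + 43285) = -3921*49009 = -192164289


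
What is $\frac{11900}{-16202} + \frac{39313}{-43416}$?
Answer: $- \frac{576799813}{351713016} \approx -1.64$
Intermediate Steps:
$\frac{11900}{-16202} + \frac{39313}{-43416} = 11900 \left(- \frac{1}{16202}\right) + 39313 \left(- \frac{1}{43416}\right) = - \frac{5950}{8101} - \frac{39313}{43416} = - \frac{576799813}{351713016}$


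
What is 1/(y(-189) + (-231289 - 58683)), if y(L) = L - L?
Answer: -1/289972 ≈ -3.4486e-6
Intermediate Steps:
y(L) = 0
1/(y(-189) + (-231289 - 58683)) = 1/(0 + (-231289 - 58683)) = 1/(0 - 289972) = 1/(-289972) = -1/289972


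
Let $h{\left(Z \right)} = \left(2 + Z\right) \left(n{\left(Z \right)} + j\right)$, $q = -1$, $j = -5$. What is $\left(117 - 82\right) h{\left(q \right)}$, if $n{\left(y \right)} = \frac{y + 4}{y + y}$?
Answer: $- \frac{455}{2} \approx -227.5$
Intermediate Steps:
$n{\left(y \right)} = \frac{4 + y}{2 y}$
$h{\left(Z \right)} = \left(-5 + \frac{4 + Z}{2 Z}\right) \left(2 + Z\right)$ ($h{\left(Z \right)} = \left(2 + Z\right) \left(\frac{4 + Z}{2 Z} - 5\right) = \left(2 + Z\right) \left(-5 + \frac{4 + Z}{2 Z}\right) = \left(-5 + \frac{4 + Z}{2 Z}\right) \left(2 + Z\right)$)
$\left(117 - 82\right) h{\left(q \right)} = \left(117 - 82\right) \left(-7 + \frac{4}{-1} - - \frac{9}{2}\right) = 35 \left(-7 + 4 \left(-1\right) + \frac{9}{2}\right) = 35 \left(-7 - 4 + \frac{9}{2}\right) = 35 \left(- \frac{13}{2}\right) = - \frac{455}{2}$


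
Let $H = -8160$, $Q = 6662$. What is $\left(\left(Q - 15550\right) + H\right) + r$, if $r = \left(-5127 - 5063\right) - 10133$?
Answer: $-37371$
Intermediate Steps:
$r = -20323$ ($r = -10190 - 10133 = -20323$)
$\left(\left(Q - 15550\right) + H\right) + r = \left(\left(6662 - 15550\right) - 8160\right) - 20323 = \left(-8888 - 8160\right) - 20323 = -17048 - 20323 = -37371$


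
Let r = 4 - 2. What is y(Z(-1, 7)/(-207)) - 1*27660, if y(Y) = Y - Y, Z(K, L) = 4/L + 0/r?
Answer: -27660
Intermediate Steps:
r = 2
Z(K, L) = 4/L (Z(K, L) = 4/L + 0/2 = 4/L + 0*(1/2) = 4/L + 0 = 4/L)
y(Y) = 0
y(Z(-1, 7)/(-207)) - 1*27660 = 0 - 1*27660 = 0 - 27660 = -27660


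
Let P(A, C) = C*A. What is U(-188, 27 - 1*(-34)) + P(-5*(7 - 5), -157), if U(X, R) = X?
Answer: 1382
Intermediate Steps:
P(A, C) = A*C
U(-188, 27 - 1*(-34)) + P(-5*(7 - 5), -157) = -188 - 5*(7 - 5)*(-157) = -188 - 5*2*(-157) = -188 - 10*(-157) = -188 + 1570 = 1382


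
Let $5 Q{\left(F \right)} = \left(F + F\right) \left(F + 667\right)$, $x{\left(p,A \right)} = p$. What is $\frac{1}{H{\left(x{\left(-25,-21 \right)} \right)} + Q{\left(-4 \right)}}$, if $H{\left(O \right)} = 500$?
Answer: $- \frac{5}{2804} \approx -0.0017832$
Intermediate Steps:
$Q{\left(F \right)} = \frac{2 F \left(667 + F\right)}{5}$ ($Q{\left(F \right)} = \frac{\left(F + F\right) \left(F + 667\right)}{5} = \frac{2 F \left(667 + F\right)}{5}$)
$\frac{1}{H{\left(x{\left(-25,-21 \right)} \right)} + Q{\left(-4 \right)}} = \frac{1}{500 + \frac{2}{5} \left(-4\right) \left(667 - 4\right)} = \frac{1}{500 + \frac{2}{5} \left(-4\right) 663} = \frac{1}{500 - \frac{5304}{5}} = \frac{1}{- \frac{2804}{5}} = - \frac{5}{2804}$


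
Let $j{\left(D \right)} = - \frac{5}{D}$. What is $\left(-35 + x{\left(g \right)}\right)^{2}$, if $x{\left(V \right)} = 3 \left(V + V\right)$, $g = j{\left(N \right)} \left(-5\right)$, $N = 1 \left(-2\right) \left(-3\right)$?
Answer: $100$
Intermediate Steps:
$N = 6$ ($N = \left(-2\right) \left(-3\right) = 6$)
$g = \frac{25}{6}$ ($g = - \frac{5}{6} \left(-5\right) = \left(-5\right) \frac{1}{6} \left(-5\right) = \left(- \frac{5}{6}\right) \left(-5\right) = \frac{25}{6} \approx 4.1667$)
$x{\left(V \right)} = 6 V$ ($x{\left(V \right)} = 3 \cdot 2 V = 6 V$)
$\left(-35 + x{\left(g \right)}\right)^{2} = \left(-35 + 6 \cdot \frac{25}{6}\right)^{2} = \left(-35 + 25\right)^{2} = \left(-10\right)^{2} = 100$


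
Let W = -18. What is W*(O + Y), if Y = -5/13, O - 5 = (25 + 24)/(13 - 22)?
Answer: 194/13 ≈ 14.923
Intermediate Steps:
O = -4/9 (O = 5 + (25 + 24)/(13 - 22) = 5 + 49/(-9) = 5 + 49*(-⅑) = 5 - 49/9 = -4/9 ≈ -0.44444)
Y = -5/13 (Y = -5*1/13 = -5/13 ≈ -0.38462)
W*(O + Y) = -18*(-4/9 - 5/13) = -18*(-97/117) = 194/13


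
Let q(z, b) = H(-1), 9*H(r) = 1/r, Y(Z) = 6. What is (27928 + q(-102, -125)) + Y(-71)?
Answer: 251405/9 ≈ 27934.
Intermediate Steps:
H(r) = 1/(9*r)
q(z, b) = -1/9 (q(z, b) = (1/9)/(-1) = (1/9)*(-1) = -1/9)
(27928 + q(-102, -125)) + Y(-71) = (27928 - 1/9) + 6 = 251351/9 + 6 = 251405/9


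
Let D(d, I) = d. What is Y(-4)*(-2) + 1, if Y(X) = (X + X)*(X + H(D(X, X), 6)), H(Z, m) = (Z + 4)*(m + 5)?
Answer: -63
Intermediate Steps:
H(Z, m) = (4 + Z)*(5 + m)
Y(X) = 2*X*(44 + 12*X) (Y(X) = (X + X)*(X + (20 + 4*6 + 5*X + X*6)) = (2*X)*(X + (20 + 24 + 5*X + 6*X)) = (2*X)*(X + (44 + 11*X)) = (2*X)*(44 + 12*X) = 2*X*(44 + 12*X))
Y(-4)*(-2) + 1 = (8*(-4)*(11 + 3*(-4)))*(-2) + 1 = (8*(-4)*(11 - 12))*(-2) + 1 = (8*(-4)*(-1))*(-2) + 1 = 32*(-2) + 1 = -64 + 1 = -63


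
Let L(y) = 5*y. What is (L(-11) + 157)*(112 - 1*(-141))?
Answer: 25806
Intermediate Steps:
(L(-11) + 157)*(112 - 1*(-141)) = (5*(-11) + 157)*(112 - 1*(-141)) = (-55 + 157)*(112 + 141) = 102*253 = 25806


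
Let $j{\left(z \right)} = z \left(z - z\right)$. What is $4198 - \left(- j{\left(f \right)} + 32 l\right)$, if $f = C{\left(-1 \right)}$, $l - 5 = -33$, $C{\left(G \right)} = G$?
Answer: $5094$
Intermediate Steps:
$l = -28$ ($l = 5 - 33 = -28$)
$f = -1$
$j{\left(z \right)} = 0$ ($j{\left(z \right)} = z 0 = 0$)
$4198 - \left(- j{\left(f \right)} + 32 l\right) = 4198 + \left(0 - -896\right) = 4198 + \left(0 + 896\right) = 4198 + 896 = 5094$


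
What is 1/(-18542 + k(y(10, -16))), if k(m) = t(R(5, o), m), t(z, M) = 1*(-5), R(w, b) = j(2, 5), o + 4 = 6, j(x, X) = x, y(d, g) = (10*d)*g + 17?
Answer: -1/18547 ≈ -5.3917e-5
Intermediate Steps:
y(d, g) = 17 + 10*d*g (y(d, g) = 10*d*g + 17 = 17 + 10*d*g)
o = 2 (o = -4 + 6 = 2)
R(w, b) = 2
t(z, M) = -5
k(m) = -5
1/(-18542 + k(y(10, -16))) = 1/(-18542 - 5) = 1/(-18547) = -1/18547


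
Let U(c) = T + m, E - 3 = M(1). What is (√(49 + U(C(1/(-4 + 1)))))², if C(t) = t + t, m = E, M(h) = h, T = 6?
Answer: 59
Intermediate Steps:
E = 4 (E = 3 + 1 = 4)
m = 4
C(t) = 2*t
U(c) = 10 (U(c) = 6 + 4 = 10)
(√(49 + U(C(1/(-4 + 1)))))² = (√(49 + 10))² = (√59)² = 59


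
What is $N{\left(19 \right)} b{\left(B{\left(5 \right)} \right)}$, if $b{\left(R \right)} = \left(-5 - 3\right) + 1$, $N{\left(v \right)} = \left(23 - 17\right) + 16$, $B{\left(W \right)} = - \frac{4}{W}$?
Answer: $-154$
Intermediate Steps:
$N{\left(v \right)} = 22$ ($N{\left(v \right)} = 6 + 16 = 22$)
$b{\left(R \right)} = -7$ ($b{\left(R \right)} = \left(-5 - 3\right) + 1 = -8 + 1 = -7$)
$N{\left(19 \right)} b{\left(B{\left(5 \right)} \right)} = 22 \left(-7\right) = -154$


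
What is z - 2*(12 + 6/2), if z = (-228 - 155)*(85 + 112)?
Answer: -75481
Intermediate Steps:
z = -75451 (z = -383*197 = -75451)
z - 2*(12 + 6/2) = -75451 - 2*(12 + 6/2) = -75451 - 2*(12 + 6*(½)) = -75451 - 2*(12 + 3) = -75451 - 2*15 = -75451 - 1*30 = -75451 - 30 = -75481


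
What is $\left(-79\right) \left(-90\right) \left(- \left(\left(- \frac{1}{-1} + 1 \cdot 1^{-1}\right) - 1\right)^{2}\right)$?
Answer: $-7110$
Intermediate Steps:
$\left(-79\right) \left(-90\right) \left(- \left(\left(- \frac{1}{-1} + 1 \cdot 1^{-1}\right) - 1\right)^{2}\right) = 7110 \left(- \left(\left(\left(-1\right) \left(-1\right) + 1 \cdot 1\right) - 1\right)^{2}\right) = 7110 \left(- \left(\left(1 + 1\right) - 1\right)^{2}\right) = 7110 \left(- \left(2 - 1\right)^{2}\right) = 7110 \left(- 1^{2}\right) = 7110 \left(\left(-1\right) 1\right) = 7110 \left(-1\right) = -7110$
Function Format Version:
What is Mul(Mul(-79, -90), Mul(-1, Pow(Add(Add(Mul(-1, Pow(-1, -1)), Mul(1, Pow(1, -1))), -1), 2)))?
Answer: -7110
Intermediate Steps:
Mul(Mul(-79, -90), Mul(-1, Pow(Add(Add(Mul(-1, Pow(-1, -1)), Mul(1, Pow(1, -1))), -1), 2))) = Mul(7110, Mul(-1, Pow(Add(Add(Mul(-1, -1), Mul(1, 1)), -1), 2))) = Mul(7110, Mul(-1, Pow(Add(Add(1, 1), -1), 2))) = Mul(7110, Mul(-1, Pow(Add(2, -1), 2))) = Mul(7110, Mul(-1, Pow(1, 2))) = Mul(7110, Mul(-1, 1)) = Mul(7110, -1) = -7110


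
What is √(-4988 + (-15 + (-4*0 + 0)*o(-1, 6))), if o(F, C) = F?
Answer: I*√5003 ≈ 70.732*I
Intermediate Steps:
√(-4988 + (-15 + (-4*0 + 0)*o(-1, 6))) = √(-4988 + (-15 + (-4*0 + 0)*(-1))) = √(-4988 + (-15 + (0 + 0)*(-1))) = √(-4988 + (-15 + 0*(-1))) = √(-4988 + (-15 + 0)) = √(-4988 - 15) = √(-5003) = I*√5003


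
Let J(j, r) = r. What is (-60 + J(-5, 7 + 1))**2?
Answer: 2704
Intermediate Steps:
(-60 + J(-5, 7 + 1))**2 = (-60 + (7 + 1))**2 = (-60 + 8)**2 = (-52)**2 = 2704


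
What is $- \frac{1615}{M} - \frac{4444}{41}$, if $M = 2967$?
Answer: $- \frac{13251563}{121647} \approx -108.93$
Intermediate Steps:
$- \frac{1615}{M} - \frac{4444}{41} = - \frac{1615}{2967} - \frac{4444}{41} = - \frac{13251563}{121647}$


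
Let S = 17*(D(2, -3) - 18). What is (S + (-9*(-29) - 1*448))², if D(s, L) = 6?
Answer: 152881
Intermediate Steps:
S = -204 (S = 17*(6 - 18) = 17*(-12) = -204)
(S + (-9*(-29) - 1*448))² = (-204 + (-9*(-29) - 1*448))² = (-204 + (261 - 448))² = (-204 - 187)² = (-391)² = 152881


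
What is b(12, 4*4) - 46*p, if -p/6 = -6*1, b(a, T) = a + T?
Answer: -1628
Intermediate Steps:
b(a, T) = T + a
p = 36 (p = -(-36) = -6*(-6) = 36)
b(12, 4*4) - 46*p = (4*4 + 12) - 46*36 = (16 + 12) - 1656 = 28 - 1656 = -1628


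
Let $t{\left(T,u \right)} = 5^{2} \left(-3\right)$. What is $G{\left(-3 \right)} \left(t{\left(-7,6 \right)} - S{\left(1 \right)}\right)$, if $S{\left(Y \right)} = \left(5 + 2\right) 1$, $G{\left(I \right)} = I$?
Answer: $246$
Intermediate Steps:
$t{\left(T,u \right)} = -75$ ($t{\left(T,u \right)} = 25 \left(-3\right) = -75$)
$S{\left(Y \right)} = 7$ ($S{\left(Y \right)} = 7 \cdot 1 = 7$)
$G{\left(-3 \right)} \left(t{\left(-7,6 \right)} - S{\left(1 \right)}\right) = - 3 \left(-75 - 7\right) = \left(-3\right) \left(-82\right) = 246$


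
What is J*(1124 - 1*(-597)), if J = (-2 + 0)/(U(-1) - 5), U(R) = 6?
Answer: -3442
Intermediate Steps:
J = -2 (J = (-2 + 0)/(6 - 5) = -2/1 = -2*1 = -2)
J*(1124 - 1*(-597)) = -2*(1124 - 1*(-597)) = -2*(1124 + 597) = -2*1721 = -3442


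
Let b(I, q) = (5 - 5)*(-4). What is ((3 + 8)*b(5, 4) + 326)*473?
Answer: 154198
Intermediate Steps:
b(I, q) = 0 (b(I, q) = 0*(-4) = 0)
((3 + 8)*b(5, 4) + 326)*473 = ((3 + 8)*0 + 326)*473 = (11*0 + 326)*473 = (0 + 326)*473 = 326*473 = 154198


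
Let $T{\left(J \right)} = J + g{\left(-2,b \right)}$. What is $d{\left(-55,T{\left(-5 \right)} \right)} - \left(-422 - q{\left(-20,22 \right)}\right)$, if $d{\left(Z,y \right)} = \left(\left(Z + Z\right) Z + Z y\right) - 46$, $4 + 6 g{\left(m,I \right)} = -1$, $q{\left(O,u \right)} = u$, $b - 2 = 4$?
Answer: $\frac{40613}{6} \approx 6768.8$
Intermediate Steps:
$b = 6$ ($b = 2 + 4 = 6$)
$g{\left(m,I \right)} = - \frac{5}{6}$ ($g{\left(m,I \right)} = - \frac{2}{3} + \frac{1}{6} \left(-1\right) = - \frac{2}{3} - \frac{1}{6} = - \frac{5}{6}$)
$T{\left(J \right)} = - \frac{5}{6} + J$ ($T{\left(J \right)} = J - \frac{5}{6} = - \frac{5}{6} + J$)
$d{\left(Z,y \right)} = -46 + 2 Z^{2} + Z y$ ($d{\left(Z,y \right)} = \left(2 Z Z + Z y\right) - 46 = \left(2 Z^{2} + Z y\right) - 46 = -46 + 2 Z^{2} + Z y$)
$d{\left(-55,T{\left(-5 \right)} \right)} - \left(-422 - q{\left(-20,22 \right)}\right) = \left(-46 + 2 \left(-55\right)^{2} - 55 \left(- \frac{5}{6} - 5\right)\right) - \left(-422 - 22\right) = \left(-46 + 2 \cdot 3025 - - \frac{1925}{6}\right) - \left(-422 - 22\right) = \left(-46 + 6050 + \frac{1925}{6}\right) - -444 = \frac{37949}{6} + 444 = \frac{40613}{6}$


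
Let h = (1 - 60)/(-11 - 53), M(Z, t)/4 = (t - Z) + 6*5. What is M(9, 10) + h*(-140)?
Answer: -81/16 ≈ -5.0625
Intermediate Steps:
M(Z, t) = 120 - 4*Z + 4*t (M(Z, t) = 4*((t - Z) + 6*5) = 4*((t - Z) + 30) = 4*(30 + t - Z) = 120 - 4*Z + 4*t)
h = 59/64 (h = -59/(-64) = -59*(-1/64) = 59/64 ≈ 0.92188)
M(9, 10) + h*(-140) = (120 - 4*9 + 4*10) + (59/64)*(-140) = (120 - 36 + 40) - 2065/16 = 124 - 2065/16 = -81/16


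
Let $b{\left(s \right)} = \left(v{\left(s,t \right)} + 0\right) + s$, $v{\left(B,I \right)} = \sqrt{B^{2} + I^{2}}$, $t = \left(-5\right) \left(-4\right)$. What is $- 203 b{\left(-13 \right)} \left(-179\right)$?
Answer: $-472381 + 36337 \sqrt{569} \approx 3.9439 \cdot 10^{5}$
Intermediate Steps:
$t = 20$
$b{\left(s \right)} = s + \sqrt{400 + s^{2}}$ ($b{\left(s \right)} = \left(\sqrt{s^{2} + 20^{2}} + 0\right) + s = \left(\sqrt{s^{2} + 400} + 0\right) + s = \left(\sqrt{400 + s^{2}} + 0\right) + s = \sqrt{400 + s^{2}} + s = s + \sqrt{400 + s^{2}}$)
$- 203 b{\left(-13 \right)} \left(-179\right) = - 203 \left(-13 + \sqrt{400 + \left(-13\right)^{2}}\right) \left(-179\right) = - 203 \left(-13 + \sqrt{400 + 169}\right) \left(-179\right) = - 203 \left(-13 + \sqrt{569}\right) \left(-179\right) = \left(2639 - 203 \sqrt{569}\right) \left(-179\right) = -472381 + 36337 \sqrt{569}$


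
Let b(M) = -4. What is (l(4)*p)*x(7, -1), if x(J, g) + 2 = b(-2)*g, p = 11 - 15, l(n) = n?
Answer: -32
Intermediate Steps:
p = -4
x(J, g) = -2 - 4*g
(l(4)*p)*x(7, -1) = (4*(-4))*(-2 - 4*(-1)) = -16*(-2 + 4) = -16*2 = -32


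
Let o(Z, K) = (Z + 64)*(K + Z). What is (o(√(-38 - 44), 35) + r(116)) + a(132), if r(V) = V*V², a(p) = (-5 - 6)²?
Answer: 1563175 + 99*I*√82 ≈ 1.5632e+6 + 896.48*I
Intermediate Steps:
o(Z, K) = (64 + Z)*(K + Z)
a(p) = 121 (a(p) = (-11)² = 121)
r(V) = V³
(o(√(-38 - 44), 35) + r(116)) + a(132) = (((√(-38 - 44))² + 64*35 + 64*√(-38 - 44) + 35*√(-38 - 44)) + 116³) + 121 = (((√(-82))² + 2240 + 64*√(-82) + 35*√(-82)) + 1560896) + 121 = (((I*√82)² + 2240 + 64*(I*√82) + 35*(I*√82)) + 1560896) + 121 = ((-82 + 2240 + 64*I*√82 + 35*I*√82) + 1560896) + 121 = ((2158 + 99*I*√82) + 1560896) + 121 = (1563054 + 99*I*√82) + 121 = 1563175 + 99*I*√82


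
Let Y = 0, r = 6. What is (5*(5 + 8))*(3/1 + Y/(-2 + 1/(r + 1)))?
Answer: 195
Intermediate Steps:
(5*(5 + 8))*(3/1 + Y/(-2 + 1/(r + 1))) = (5*(5 + 8))*(3/1 + 0/(-2 + 1/(6 + 1))) = (5*13)*(3*1 + 0/(-2 + 1/7)) = 65*(3 + 0/(-2 + ⅐)) = 65*(3 + 0/(-13/7)) = 65*(3 + 0*(-7/13)) = 65*(3 + 0) = 65*3 = 195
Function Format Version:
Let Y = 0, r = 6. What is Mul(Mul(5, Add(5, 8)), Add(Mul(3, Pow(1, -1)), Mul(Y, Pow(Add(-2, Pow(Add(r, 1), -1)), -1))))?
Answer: 195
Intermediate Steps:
Mul(Mul(5, Add(5, 8)), Add(Mul(3, Pow(1, -1)), Mul(Y, Pow(Add(-2, Pow(Add(r, 1), -1)), -1)))) = Mul(Mul(5, Add(5, 8)), Add(Mul(3, Pow(1, -1)), Mul(0, Pow(Add(-2, Pow(Add(6, 1), -1)), -1)))) = Mul(Mul(5, 13), Add(Mul(3, 1), Mul(0, Pow(Add(-2, Pow(7, -1)), -1)))) = Mul(65, Add(3, Mul(0, Pow(Add(-2, Rational(1, 7)), -1)))) = Mul(65, Add(3, Mul(0, Pow(Rational(-13, 7), -1)))) = Mul(65, Add(3, Mul(0, Rational(-7, 13)))) = Mul(65, Add(3, 0)) = Mul(65, 3) = 195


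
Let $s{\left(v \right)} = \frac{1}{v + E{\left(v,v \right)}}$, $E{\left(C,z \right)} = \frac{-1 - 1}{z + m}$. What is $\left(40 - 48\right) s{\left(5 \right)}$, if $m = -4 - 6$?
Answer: $- \frac{40}{27} \approx -1.4815$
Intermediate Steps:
$m = -10$ ($m = -4 - 6 = -10$)
$E{\left(C,z \right)} = - \frac{2}{-10 + z}$ ($E{\left(C,z \right)} = \frac{-1 - 1}{z - 10} = - \frac{2}{-10 + z}$)
$s{\left(v \right)} = \frac{1}{v - \frac{2}{-10 + v}}$
$\left(40 - 48\right) s{\left(5 \right)} = \left(40 - 48\right) \frac{-10 + 5}{-2 + 5 \left(-10 + 5\right)} = - 8 \frac{1}{-2 + 5 \left(-5\right)} \left(-5\right) = - 8 \frac{1}{-2 - 25} \left(-5\right) = - 8 \frac{1}{-27} \left(-5\right) = - 8 \left(\left(- \frac{1}{27}\right) \left(-5\right)\right) = \left(-8\right) \frac{5}{27} = - \frac{40}{27}$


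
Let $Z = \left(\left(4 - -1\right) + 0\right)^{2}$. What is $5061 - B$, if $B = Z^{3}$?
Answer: $-10564$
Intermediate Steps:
$Z = 25$ ($Z = \left(\left(4 + 1\right) + 0\right)^{2} = \left(5 + 0\right)^{2} = 5^{2} = 25$)
$B = 15625$ ($B = 25^{3} = 15625$)
$5061 - B = 5061 - 15625 = -10564$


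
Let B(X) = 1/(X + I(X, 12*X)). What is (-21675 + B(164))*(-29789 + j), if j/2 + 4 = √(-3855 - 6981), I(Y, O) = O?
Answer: 1376952116903/2132 - 138633297*I*√301/533 ≈ 6.4585e+8 - 4.5126e+6*I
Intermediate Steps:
j = -8 + 12*I*√301 (j = -8 + 2*√(-3855 - 6981) = -8 + 2*√(-10836) = -8 + 2*(6*I*√301) = -8 + 12*I*√301 ≈ -8.0 + 208.19*I)
B(X) = 1/(13*X) (B(X) = 1/(X + 12*X) = 1/(13*X))
(-21675 + B(164))*(-29789 + j) = (-21675 + (1/13)/164)*(-29789 + (-8 + 12*I*√301)) = (-21675 + (1/13)*(1/164))*(-29797 + 12*I*√301) = (-21675 + 1/2132)*(-29797 + 12*I*√301) = -46211099*(-29797 + 12*I*√301)/2132 = 1376952116903/2132 - 138633297*I*√301/533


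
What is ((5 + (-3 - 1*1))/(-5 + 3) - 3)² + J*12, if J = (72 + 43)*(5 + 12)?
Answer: 93889/4 ≈ 23472.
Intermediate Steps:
J = 1955 (J = 115*17 = 1955)
((5 + (-3 - 1*1))/(-5 + 3) - 3)² + J*12 = ((5 + (-3 - 1*1))/(-5 + 3) - 3)² + 1955*12 = ((5 + (-3 - 1))/(-2) - 3)² + 23460 = ((5 - 4)*(-½) - 3)² + 23460 = (1*(-½) - 3)² + 23460 = (-½ - 3)² + 23460 = (-7/2)² + 23460 = 49/4 + 23460 = 93889/4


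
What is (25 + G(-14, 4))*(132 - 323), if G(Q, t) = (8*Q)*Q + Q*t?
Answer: -293567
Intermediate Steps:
G(Q, t) = 8*Q² + Q*t
(25 + G(-14, 4))*(132 - 323) = (25 - 14*(4 + 8*(-14)))*(132 - 323) = (25 - 14*(4 - 112))*(-191) = (25 - 14*(-108))*(-191) = (25 + 1512)*(-191) = 1537*(-191) = -293567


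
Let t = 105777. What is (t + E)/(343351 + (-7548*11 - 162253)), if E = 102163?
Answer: 20794/9807 ≈ 2.1203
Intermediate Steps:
(t + E)/(343351 + (-7548*11 - 162253)) = (105777 + 102163)/(343351 + (-7548*11 - 162253)) = 207940/(343351 + (-83028 - 162253)) = 207940/(343351 - 245281) = 207940/98070 = 207940*(1/98070) = 20794/9807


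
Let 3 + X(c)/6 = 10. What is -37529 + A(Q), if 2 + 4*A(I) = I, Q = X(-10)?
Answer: -37519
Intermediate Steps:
X(c) = 42 (X(c) = -18 + 6*10 = -18 + 60 = 42)
Q = 42
A(I) = -½ + I/4
-37529 + A(Q) = -37529 + (-½ + (¼)*42) = -37529 + (-½ + 21/2) = -37529 + 10 = -37519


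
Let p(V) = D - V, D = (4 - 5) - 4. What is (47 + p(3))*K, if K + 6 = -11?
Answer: -663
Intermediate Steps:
D = -5 (D = -1 - 4 = -5)
K = -17 (K = -6 - 11 = -17)
p(V) = -5 - V
(47 + p(3))*K = (47 + (-5 - 1*3))*(-17) = (47 + (-5 - 3))*(-17) = (47 - 8)*(-17) = 39*(-17) = -663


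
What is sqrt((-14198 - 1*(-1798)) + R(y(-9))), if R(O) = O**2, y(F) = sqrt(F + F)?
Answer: I*sqrt(12418) ≈ 111.44*I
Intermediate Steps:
y(F) = sqrt(2)*sqrt(F) (y(F) = sqrt(2*F) = sqrt(2)*sqrt(F))
sqrt((-14198 - 1*(-1798)) + R(y(-9))) = sqrt((-14198 - 1*(-1798)) + (sqrt(2)*sqrt(-9))**2) = sqrt((-14198 + 1798) + (sqrt(2)*(3*I))**2) = sqrt(-12400 + (3*I*sqrt(2))**2) = sqrt(-12400 - 18) = sqrt(-12418) = I*sqrt(12418)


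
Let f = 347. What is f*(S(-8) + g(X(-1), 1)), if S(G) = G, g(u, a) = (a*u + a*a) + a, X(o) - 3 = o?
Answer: -1388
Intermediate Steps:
X(o) = 3 + o
g(u, a) = a + a² + a*u (g(u, a) = (a*u + a²) + a = (a² + a*u) + a = a + a² + a*u)
f*(S(-8) + g(X(-1), 1)) = 347*(-8 + 1*(1 + 1 + (3 - 1))) = 347*(-8 + 1*(1 + 1 + 2)) = 347*(-8 + 1*4) = 347*(-8 + 4) = 347*(-4) = -1388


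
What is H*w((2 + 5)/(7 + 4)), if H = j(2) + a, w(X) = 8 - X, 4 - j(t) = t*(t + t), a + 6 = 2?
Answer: -648/11 ≈ -58.909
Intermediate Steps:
a = -4 (a = -6 + 2 = -4)
j(t) = 4 - 2*t² (j(t) = 4 - t*(t + t) = 4 - t*2*t = 4 - 2*t²)
H = -8 (H = (4 - 2*2²) - 4 = (4 - 2*4) - 4 = (4 - 8) - 4 = -4 - 4 = -8)
H*w((2 + 5)/(7 + 4)) = -8*(8 - (2 + 5)/(7 + 4)) = -8*(8 - 7/11) = -8*81/11 = -648/11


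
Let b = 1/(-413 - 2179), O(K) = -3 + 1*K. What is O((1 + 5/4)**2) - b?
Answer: 5347/2592 ≈ 2.0629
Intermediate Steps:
O(K) = -3 + K
b = -1/2592 (b = 1/(-2592) = -1/2592 ≈ -0.00038580)
O((1 + 5/4)**2) - b = (-3 + (1 + 5/4)**2) - 1*(-1/2592) = (-3 + (1 + 5*(1/4))**2) + 1/2592 = (-3 + (1 + 5/4)**2) + 1/2592 = (-3 + (9/4)**2) + 1/2592 = (-3 + 81/16) + 1/2592 = 33/16 + 1/2592 = 5347/2592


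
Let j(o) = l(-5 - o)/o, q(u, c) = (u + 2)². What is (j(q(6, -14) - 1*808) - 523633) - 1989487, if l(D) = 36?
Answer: -155813443/62 ≈ -2.5131e+6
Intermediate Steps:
q(u, c) = (2 + u)²
j(o) = 36/o
(j(q(6, -14) - 1*808) - 523633) - 1989487 = (36/((2 + 6)² - 1*808) - 523633) - 1989487 = (36/(8² - 808) - 523633) - 1989487 = (36/(64 - 808) - 523633) - 1989487 = (36/(-744) - 523633) - 1989487 = (36*(-1/744) - 523633) - 1989487 = (-3/62 - 523633) - 1989487 = -32465249/62 - 1989487 = -155813443/62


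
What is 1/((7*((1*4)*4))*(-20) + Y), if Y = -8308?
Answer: -1/10548 ≈ -9.4805e-5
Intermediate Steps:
1/((7*((1*4)*4))*(-20) + Y) = 1/((7*((1*4)*4))*(-20) - 8308) = 1/((7*(4*4))*(-20) - 8308) = 1/((7*16)*(-20) - 8308) = 1/(112*(-20) - 8308) = 1/(-2240 - 8308) = 1/(-10548) = -1/10548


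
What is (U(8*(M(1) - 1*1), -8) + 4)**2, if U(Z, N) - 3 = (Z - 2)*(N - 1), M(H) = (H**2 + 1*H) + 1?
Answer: 14161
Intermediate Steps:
M(H) = 1 + H + H**2 (M(H) = (H**2 + H) + 1 = (H + H**2) + 1 = 1 + H + H**2)
U(Z, N) = 3 + (-1 + N)*(-2 + Z) (U(Z, N) = 3 + (Z - 2)*(N - 1) = 3 + (-2 + Z)*(-1 + N) = 3 + (-1 + N)*(-2 + Z))
(U(8*(M(1) - 1*1), -8) + 4)**2 = ((5 - 8*((1 + 1 + 1**2) - 1*1) - 2*(-8) - 64*((1 + 1 + 1**2) - 1*1)) + 4)**2 = ((5 - 8*((1 + 1 + 1) - 1) + 16 - 64*((1 + 1 + 1) - 1)) + 4)**2 = ((5 - 8*(3 - 1) + 16 - 64*(3 - 1)) + 4)**2 = ((5 - 8*2 + 16 - 64*2) + 4)**2 = ((5 - 1*16 + 16 - 8*16) + 4)**2 = ((5 - 16 + 16 - 128) + 4)**2 = (-123 + 4)**2 = (-119)**2 = 14161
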